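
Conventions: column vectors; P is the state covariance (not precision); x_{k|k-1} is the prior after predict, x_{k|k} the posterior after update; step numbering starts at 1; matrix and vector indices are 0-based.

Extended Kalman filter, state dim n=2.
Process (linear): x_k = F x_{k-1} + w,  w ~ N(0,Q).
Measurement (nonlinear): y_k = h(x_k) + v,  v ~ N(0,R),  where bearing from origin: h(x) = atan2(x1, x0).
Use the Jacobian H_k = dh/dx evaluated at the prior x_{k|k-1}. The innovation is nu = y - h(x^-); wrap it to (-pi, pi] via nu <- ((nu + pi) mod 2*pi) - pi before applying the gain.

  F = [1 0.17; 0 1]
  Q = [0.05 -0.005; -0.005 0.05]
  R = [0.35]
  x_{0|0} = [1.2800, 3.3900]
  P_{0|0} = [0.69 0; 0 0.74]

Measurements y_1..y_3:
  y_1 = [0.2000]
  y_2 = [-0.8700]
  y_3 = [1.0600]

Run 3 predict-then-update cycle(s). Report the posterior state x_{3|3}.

x_post = [3.6657, 2.9796]

step 1: x^-=[1.8563, 3.3900]  P^-=[0.7614 0.1208; 0.1208 0.7900]  H_jac=[-0.2269 0.1243]  S=[0.3946]  K=[-0.3998; 0.1793]  nu=[-0.8698]  x^+=[2.2041, 3.2340]  P^+=[0.6983 0.1491; 0.1491 0.7773]
step 2: x^-=[2.7539, 3.2340]  P^-=[0.8215 0.2762; 0.2762 0.8273]  H_jac=[-0.1792 0.1526]  S=[0.3806]  K=[-0.2761; 0.2017]  nu=[-1.7354]  x^+=[3.2331, 2.8840]  P^+=[0.7924 0.2974; 0.2974 0.8118]
step 3: x^-=[3.7233, 2.8840]  P^-=[0.9670 0.4304; 0.4304 0.8618]  H_jac=[-0.1300 0.1679]  S=[0.3718]  K=[-0.1438; 0.2386]  nu=[0.4010]  x^+=[3.6657, 2.9796]  P^+=[0.9593 0.4432; 0.4432 0.8407]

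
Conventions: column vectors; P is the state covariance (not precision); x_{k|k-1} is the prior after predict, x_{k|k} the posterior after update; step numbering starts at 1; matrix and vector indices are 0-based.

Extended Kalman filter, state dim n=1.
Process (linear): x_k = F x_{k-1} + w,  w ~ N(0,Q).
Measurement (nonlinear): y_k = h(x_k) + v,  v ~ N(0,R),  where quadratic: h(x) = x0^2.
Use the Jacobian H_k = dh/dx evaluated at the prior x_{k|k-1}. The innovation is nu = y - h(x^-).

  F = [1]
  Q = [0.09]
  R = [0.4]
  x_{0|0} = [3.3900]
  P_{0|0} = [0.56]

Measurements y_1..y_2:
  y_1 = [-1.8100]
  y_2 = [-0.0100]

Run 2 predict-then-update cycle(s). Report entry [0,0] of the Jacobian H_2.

H_jac[0,0] = 2.9079

step 1: x^-=[3.3900]  P^-=[0.6500]  H_jac=[6.7800]  S=[30.2795]  K=[0.1455]  nu=[-13.3021]  x^+=[1.4540]  P^+=[0.0086]
step 2: x^-=[1.4540]  P^-=[0.0986]  H_jac=[2.9079]  S=[1.2336]  K=[0.2324]  nu=[-2.1240]  x^+=[0.9604]  P^+=[0.0320]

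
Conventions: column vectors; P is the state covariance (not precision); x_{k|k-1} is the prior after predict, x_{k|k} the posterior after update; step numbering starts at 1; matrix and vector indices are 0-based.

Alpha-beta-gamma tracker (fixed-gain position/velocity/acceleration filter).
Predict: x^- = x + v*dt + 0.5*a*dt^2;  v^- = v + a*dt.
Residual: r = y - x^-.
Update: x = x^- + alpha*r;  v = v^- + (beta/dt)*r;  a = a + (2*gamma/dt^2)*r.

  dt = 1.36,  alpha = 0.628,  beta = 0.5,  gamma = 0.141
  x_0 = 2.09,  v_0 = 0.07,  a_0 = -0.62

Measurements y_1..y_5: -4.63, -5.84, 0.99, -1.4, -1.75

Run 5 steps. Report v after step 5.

v_post = 2.7223

step 1: x_pred=1.6118  r=-6.2418  x^+=-2.3080  v^+=-3.0680  a^+=-1.5717
step 2: x_pred=-7.9340  r=2.0940  x^+=-6.6190  v^+=-4.4356  a^+=-1.2524
step 3: x_pred=-13.8096  r=14.7996  x^+=-4.5155  v^+=-0.6978  a^+=1.0040
step 4: x_pred=-4.5360  r=3.1360  x^+=-2.5666  v^+=1.8206  a^+=1.4822
step 5: x_pred=1.2801  r=-3.0301  x^+=-0.6228  v^+=2.7223  a^+=1.0202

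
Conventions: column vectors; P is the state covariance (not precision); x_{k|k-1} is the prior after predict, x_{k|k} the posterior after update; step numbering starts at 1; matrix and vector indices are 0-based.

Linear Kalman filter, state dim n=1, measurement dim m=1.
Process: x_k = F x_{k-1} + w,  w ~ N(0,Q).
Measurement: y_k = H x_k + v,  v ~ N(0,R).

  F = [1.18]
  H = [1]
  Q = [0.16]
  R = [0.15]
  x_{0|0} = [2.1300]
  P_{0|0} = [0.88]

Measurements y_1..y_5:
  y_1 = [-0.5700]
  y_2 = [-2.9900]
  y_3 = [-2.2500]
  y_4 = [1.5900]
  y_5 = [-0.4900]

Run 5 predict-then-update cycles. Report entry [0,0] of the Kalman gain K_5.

K[0,0] = 0.6661

step 1: x^-=[2.5134]  P^-=[1.3853]  S=[1.5353]  K=[0.9023]  nu=[-3.0834]  x^+=[-0.2688]  P^+=[0.1353]
step 2: x^-=[-0.3171]  P^-=[0.3485]  S=[0.4985]  K=[0.6991]  nu=[-2.6729]  x^+=[-2.1857]  P^+=[0.1049]
step 3: x^-=[-2.5791]  P^-=[0.3060]  S=[0.4560]  K=[0.6711]  nu=[0.3291]  x^+=[-2.3582]  P^+=[0.1007]
step 4: x^-=[-2.7827]  P^-=[0.3002]  S=[0.4502]  K=[0.6668]  nu=[4.3727]  x^+=[0.1329]  P^+=[0.1000]
step 5: x^-=[0.1569]  P^-=[0.2993]  S=[0.4493]  K=[0.6661]  nu=[-0.6469]  x^+=[-0.2740]  P^+=[0.0999]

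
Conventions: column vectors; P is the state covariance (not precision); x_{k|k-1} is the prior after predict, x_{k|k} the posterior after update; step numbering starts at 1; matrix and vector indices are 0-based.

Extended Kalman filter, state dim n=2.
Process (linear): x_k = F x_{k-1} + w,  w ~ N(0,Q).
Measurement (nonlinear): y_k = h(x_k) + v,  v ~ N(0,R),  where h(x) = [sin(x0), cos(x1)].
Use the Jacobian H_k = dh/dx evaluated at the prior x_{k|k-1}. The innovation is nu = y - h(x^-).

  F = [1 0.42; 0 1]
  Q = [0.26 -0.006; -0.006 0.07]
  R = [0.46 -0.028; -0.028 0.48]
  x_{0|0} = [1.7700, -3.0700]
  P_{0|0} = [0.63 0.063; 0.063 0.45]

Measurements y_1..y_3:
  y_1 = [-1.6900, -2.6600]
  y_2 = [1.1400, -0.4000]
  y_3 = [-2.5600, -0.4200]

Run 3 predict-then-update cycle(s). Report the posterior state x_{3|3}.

x_post = [-7.4552, -4.5697]

step 1: x^-=[0.4806, -3.0700]  P^-=[1.0223 0.2460; 0.2460 0.5200]  H_jac=[0.8867 0.0000; 0.0000 0.0715]  S=[1.2638 -0.0124; -0.0124 0.4827]  K=[0.7178 0.0549; 0.1734 0.0815]  nu=[-2.1523, -1.6626]  x^+=[-1.1556, -3.5787]  P^+=[0.3706 0.0874; 0.0874 0.4791]
step 2: x^-=[-2.6587, -3.5787]  P^-=[0.7886 0.2826; 0.2826 0.5491]  H_jac=[-0.8857 0.0000; 0.0000 -0.4234]  S=[1.0785 0.0780; 0.0780 0.5784]  K=[-0.6388 -0.1207; -0.2050 -0.3743]  nu=[1.6044, 0.5060]  x^+=[-3.7447, -4.0970]  P^+=[0.3280 0.0947; 0.0947 0.4108]
step 3: x^-=[-5.4654, -4.0970]  P^-=[0.7400 0.2612; 0.2612 0.4808]  H_jac=[0.6839 0.0000; 0.0000 -0.8166]  S=[0.8060 -0.1739; -0.1739 0.8006]  K=[0.5983 -0.1365; 0.1215 -0.4640]  nu=[-3.2896, 0.1572]  x^+=[-7.4552, -4.5697]  P^+=[0.4081 0.1007; 0.1007 0.2769]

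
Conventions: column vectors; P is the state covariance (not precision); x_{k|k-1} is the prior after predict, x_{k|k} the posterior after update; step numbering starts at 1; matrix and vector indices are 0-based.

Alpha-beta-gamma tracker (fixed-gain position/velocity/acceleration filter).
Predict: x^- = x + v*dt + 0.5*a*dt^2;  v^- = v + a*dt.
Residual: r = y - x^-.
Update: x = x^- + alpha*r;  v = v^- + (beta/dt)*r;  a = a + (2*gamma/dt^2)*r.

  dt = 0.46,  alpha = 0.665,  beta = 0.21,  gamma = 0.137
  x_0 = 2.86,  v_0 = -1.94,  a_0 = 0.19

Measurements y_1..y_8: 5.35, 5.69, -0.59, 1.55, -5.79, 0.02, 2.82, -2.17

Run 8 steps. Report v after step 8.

v_post = -1.8147

step 1: x_pred=1.9877  r=3.3623  x^+=4.2236  v^+=-0.3176  a^+=4.5438
step 2: x_pred=4.5583  r=1.1317  x^+=5.3109  v^+=2.2892  a^+=6.0093
step 3: x_pred=6.9997  r=-7.5897  x^+=1.9525  v^+=1.5886  a^+=-3.8185
step 4: x_pred=2.2793  r=-0.7293  x^+=1.7943  v^+=-0.5008  a^+=-4.7629
step 5: x_pred=1.0600  r=-6.8500  x^+=-3.4952  v^+=-5.8190  a^+=-13.6330
step 6: x_pred=-7.6143  r=7.6343  x^+=-2.5375  v^+=-8.6049  a^+=-3.7473
step 7: x_pred=-6.8922  r=9.7122  x^+=-0.4336  v^+=-5.8948  a^+=8.8290
step 8: x_pred=-2.2111  r=0.0411  x^+=-2.1838  v^+=-1.8147  a^+=8.8822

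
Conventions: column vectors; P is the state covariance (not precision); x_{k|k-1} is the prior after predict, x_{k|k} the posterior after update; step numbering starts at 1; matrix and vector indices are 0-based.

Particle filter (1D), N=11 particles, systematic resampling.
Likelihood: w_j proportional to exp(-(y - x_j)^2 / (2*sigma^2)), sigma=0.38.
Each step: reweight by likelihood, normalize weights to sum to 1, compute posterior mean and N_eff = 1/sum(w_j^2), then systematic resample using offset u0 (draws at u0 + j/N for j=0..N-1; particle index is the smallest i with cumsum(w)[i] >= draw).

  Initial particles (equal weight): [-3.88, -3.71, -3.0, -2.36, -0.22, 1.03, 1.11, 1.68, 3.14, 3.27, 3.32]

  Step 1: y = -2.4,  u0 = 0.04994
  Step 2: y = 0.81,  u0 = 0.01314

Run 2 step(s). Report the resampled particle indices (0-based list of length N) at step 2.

step 1: w=[0.0004, 0.0020, 0.2237, 0.7738, 0.0000, 0.0000, 0.0000, 0.0000, 0.0000, 0.0000, 0.0000]  mean=-2.5065  Neff=1.5411  idx=[2, 2, 3, 3, 3, 3, 3, 3, 3, 3, 3]
step 2: w=[0.0000, 0.0000, 0.1111, 0.1111, 0.1111, 0.1111, 0.1111, 0.1111, 0.1111, 0.1111, 0.1111]  mean=-2.3600  Neff=9.0000  idx=[2, 2, 3, 4, 5, 6, 7, 7, 8, 9, 10]

resampled_idx = [2, 2, 3, 4, 5, 6, 7, 7, 8, 9, 10]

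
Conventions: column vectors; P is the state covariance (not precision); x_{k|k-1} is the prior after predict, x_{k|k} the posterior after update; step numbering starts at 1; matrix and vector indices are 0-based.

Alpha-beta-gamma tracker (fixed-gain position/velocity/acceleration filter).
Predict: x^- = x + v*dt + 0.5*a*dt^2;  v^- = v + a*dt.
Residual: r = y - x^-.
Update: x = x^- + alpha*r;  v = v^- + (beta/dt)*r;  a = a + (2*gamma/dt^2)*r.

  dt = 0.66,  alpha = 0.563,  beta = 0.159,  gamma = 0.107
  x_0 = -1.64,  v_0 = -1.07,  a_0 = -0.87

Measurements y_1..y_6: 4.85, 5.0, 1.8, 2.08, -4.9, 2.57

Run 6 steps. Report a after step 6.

step 1: x_pred=-2.5357  r=7.3857  x^+=1.6225  v^+=0.1351  a^+=2.7584
step 2: x_pred=2.3124  r=2.6876  x^+=3.8255  v^+=2.6031  a^+=4.0788
step 3: x_pred=6.4319  r=-4.6319  x^+=3.8241  v^+=4.1792  a^+=1.8032
step 4: x_pred=6.9752  r=-4.8952  x^+=4.2192  v^+=4.1901  a^+=-0.6017
step 5: x_pred=6.8536  r=-11.7536  x^+=0.2363  v^+=0.9614  a^+=-6.3759
step 6: x_pred=-0.5178  r=3.0878  x^+=1.2206  v^+=-2.5028  a^+=-4.8589

a_post = -4.8589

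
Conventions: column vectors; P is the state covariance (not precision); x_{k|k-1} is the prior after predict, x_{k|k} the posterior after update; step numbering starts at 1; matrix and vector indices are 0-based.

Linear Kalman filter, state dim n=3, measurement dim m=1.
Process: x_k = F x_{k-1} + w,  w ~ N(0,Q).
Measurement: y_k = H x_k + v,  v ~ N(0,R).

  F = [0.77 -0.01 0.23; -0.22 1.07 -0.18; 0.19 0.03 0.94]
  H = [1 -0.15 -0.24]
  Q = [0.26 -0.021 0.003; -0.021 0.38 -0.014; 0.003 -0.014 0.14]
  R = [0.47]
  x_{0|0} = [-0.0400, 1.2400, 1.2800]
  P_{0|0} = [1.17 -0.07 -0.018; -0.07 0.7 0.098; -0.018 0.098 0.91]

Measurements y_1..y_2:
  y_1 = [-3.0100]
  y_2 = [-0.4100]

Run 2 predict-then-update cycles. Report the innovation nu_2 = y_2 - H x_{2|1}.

step 1: x^-=[0.2512, 1.1052, 1.2328]  P^-=[0.9962 -0.2945 0.3552; -0.2945 1.2613 -0.1058; 0.3552 -0.1058 0.9852]  S=[1.4615]  K=[0.6535; -0.3136; 0.0921]  nu=[-2.7995]  x^+=[-1.5783, 1.9831, 0.9750]  P^+=[0.3720 0.0050 0.2672; 0.0050 1.1176 -0.0636; 0.2672 -0.0636 0.9729]
step 2: x^-=[-1.0108, 2.2936, 0.6762]  P^-=[0.6270 -0.1984 0.4728; -0.1984 1.7524 -0.2853; 0.4728 -0.2853 1.1060]  S=[1.0122]  K=[0.5368; -0.3881; 0.2471]  nu=[1.1071]  x^+=[-0.4166, 1.8639, 0.9498]  P^+=[0.3354 0.0124 0.3385; 0.0124 1.5999 -0.1882; 0.3385 -0.1882 1.0442]

innov = [1.1071]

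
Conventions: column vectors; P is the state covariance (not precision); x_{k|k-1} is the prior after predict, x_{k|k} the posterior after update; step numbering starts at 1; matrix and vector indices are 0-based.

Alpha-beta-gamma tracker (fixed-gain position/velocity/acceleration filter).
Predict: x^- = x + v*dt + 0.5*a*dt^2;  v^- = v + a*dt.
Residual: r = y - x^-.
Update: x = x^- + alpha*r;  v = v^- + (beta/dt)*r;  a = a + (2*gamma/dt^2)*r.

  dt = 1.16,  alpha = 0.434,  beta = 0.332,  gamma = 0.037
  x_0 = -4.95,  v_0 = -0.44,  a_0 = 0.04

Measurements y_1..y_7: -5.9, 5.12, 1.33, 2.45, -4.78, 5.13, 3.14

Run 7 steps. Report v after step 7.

v_post = -0.0224

step 1: x_pred=-5.4335  r=-0.4665  x^+=-5.6360  v^+=-0.5271  a^+=0.0143
step 2: x_pred=-6.2378  r=11.3578  x^+=-1.3085  v^+=2.7402  a^+=0.6390
step 3: x_pred=2.3000  r=-0.9700  x^+=1.8790  v^+=3.2038  a^+=0.5856
step 4: x_pred=5.9894  r=-3.5394  x^+=4.4533  v^+=2.8701  a^+=0.3910
step 5: x_pred=8.0456  r=-12.8256  x^+=2.4793  v^+=-0.3472  a^+=-0.3144
step 6: x_pred=1.8650  r=3.2650  x^+=3.2820  v^+=0.2226  a^+=-0.1348
step 7: x_pred=3.4495  r=-0.3095  x^+=3.3152  v^+=-0.0224  a^+=-0.1518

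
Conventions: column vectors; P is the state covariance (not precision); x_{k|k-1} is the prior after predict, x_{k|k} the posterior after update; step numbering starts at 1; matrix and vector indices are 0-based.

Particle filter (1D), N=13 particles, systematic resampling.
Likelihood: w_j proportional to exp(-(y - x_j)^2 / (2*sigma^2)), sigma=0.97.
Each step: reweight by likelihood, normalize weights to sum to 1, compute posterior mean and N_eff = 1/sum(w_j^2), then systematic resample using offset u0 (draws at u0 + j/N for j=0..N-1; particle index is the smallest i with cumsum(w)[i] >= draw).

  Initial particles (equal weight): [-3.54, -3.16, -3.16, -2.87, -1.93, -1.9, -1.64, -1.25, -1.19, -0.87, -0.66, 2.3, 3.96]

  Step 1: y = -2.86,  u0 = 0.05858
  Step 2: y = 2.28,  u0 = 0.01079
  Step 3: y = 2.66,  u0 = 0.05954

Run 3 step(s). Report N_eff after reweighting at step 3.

N_eff = 10.2381

step 1: w=[0.1290, 0.1572, 0.1572, 0.1649, 0.1041, 0.1011, 0.0748, 0.0416, 0.0375, 0.0201, 0.0126, 0.0000, 0.0000]  mean=-2.5614  Neff=8.0909  idx=[0, 1, 1, 2, 2, 2, 3, 3, 4, 5, 6, 7, 9]
step 2: w=[0.0000, 0.0000, 0.0000, 0.0000, 0.0000, 0.0000, 0.0001, 0.0001, 0.0117, 0.0134, 0.0411, 0.1923, 0.7411]  mean=-1.0016  Neff=1.6999  idx=[8, 11, 11, 11, 12, 12, 12, 12, 12, 12, 12, 12, 12]
step 3: w=[0.0011, 0.0230, 0.0230, 0.0230, 0.1033, 0.1033, 0.1033, 0.1033, 0.1033, 0.1033, 0.1033, 0.1033, 0.1033]  mean=-0.8974  Neff=10.2381  idx=[3, 4, 5, 6, 6, 7, 8, 9, 9, 10, 11, 12, 12]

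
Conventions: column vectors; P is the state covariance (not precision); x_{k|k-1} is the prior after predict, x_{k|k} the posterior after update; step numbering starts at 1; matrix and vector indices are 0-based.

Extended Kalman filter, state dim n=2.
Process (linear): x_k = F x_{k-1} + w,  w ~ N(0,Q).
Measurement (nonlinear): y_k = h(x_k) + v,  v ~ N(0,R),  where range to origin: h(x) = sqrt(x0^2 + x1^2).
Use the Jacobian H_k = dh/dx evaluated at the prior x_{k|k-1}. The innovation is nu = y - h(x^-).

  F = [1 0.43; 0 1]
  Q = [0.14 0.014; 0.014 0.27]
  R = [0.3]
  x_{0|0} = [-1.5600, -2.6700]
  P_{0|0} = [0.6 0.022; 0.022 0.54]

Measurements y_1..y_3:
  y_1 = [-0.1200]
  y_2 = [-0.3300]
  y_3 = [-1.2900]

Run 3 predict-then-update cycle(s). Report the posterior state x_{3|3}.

x_post = [0.5591, -0.4170]

step 1: x^-=[-2.7081, -2.6700]  P^-=[0.8588 0.2682; 0.2682 0.8100]  H_jac=[-0.7121 -0.7021]  S=[1.4029]  K=[-0.5701; -0.5415]  nu=[-3.9230]  x^+=[-0.4715, -0.5457]  P^+=[0.4028 -0.1649; -0.1649 0.3986]
step 2: x^-=[-0.7062, -0.5457]  P^-=[0.4747 0.0205; 0.0205 0.6686]  H_jac=[-0.7913 -0.6115]  S=[0.8670]  K=[-0.4476; -0.4903]  nu=[-1.2225]  x^+=[-0.1589, 0.0536]  P^+=[0.3009 -0.1698; -0.1698 0.4602]
step 3: x^-=[-0.1359, 0.0536]  P^-=[0.3800 0.0421; 0.0421 0.7302]  H_jac=[-0.9302 0.3671]  S=[0.6984]  K=[-0.4840; 0.3277]  nu=[-1.4361]  x^+=[0.5591, -0.4170]  P^+=[0.2164 0.1529; 0.1529 0.6552]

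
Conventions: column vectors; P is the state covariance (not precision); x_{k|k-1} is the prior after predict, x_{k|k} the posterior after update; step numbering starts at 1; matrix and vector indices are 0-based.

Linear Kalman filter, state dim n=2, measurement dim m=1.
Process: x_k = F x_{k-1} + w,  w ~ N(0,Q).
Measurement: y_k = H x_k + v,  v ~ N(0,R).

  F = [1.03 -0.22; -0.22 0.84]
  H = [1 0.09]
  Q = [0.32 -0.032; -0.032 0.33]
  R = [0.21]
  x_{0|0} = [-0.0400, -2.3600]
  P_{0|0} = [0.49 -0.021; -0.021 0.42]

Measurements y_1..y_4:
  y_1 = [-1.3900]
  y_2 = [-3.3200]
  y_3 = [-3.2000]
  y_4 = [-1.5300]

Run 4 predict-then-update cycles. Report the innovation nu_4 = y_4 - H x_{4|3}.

innov = [1.5852]

step 1: x^-=[0.4780, -1.9736]  P^-=[0.8697 -0.2398; -0.2398 0.6578]  S=[1.0418]  K=[0.8140; -0.1734]  nu=[-1.6904]  x^+=[-0.8980, -1.6805]  P^+=[0.1793 -0.0928; -0.0928 0.6265]
step 2: x^-=[-0.5553, -1.2141]  P^-=[0.5826 -0.2732; -0.2732 0.8150]  S=[0.7500]  K=[0.7440; -0.2664]  nu=[-2.6555]  x^+=[-2.5309, -0.5066]  P^+=[0.1674 -0.1245; -0.1245 0.7618]
step 3: x^-=[-2.4954, 0.1313]  P^-=[0.5909 -0.3245; -0.3245 0.9217]  S=[0.7500]  K=[0.7490; -0.3220]  nu=[-0.7164]  x^+=[-3.0320, 0.3620]  P^+=[0.1702 -0.1436; -0.1436 0.8439]
step 4: x^-=[-3.2026, 0.9711]  P^-=[0.6065 -0.3577; -0.3577 0.9867]  S=[0.7601]  K=[0.7556; -0.3537]  nu=[1.5852]  x^+=[-2.0049, 0.4104]  P^+=[0.1726 -0.1545; -0.1545 0.8916]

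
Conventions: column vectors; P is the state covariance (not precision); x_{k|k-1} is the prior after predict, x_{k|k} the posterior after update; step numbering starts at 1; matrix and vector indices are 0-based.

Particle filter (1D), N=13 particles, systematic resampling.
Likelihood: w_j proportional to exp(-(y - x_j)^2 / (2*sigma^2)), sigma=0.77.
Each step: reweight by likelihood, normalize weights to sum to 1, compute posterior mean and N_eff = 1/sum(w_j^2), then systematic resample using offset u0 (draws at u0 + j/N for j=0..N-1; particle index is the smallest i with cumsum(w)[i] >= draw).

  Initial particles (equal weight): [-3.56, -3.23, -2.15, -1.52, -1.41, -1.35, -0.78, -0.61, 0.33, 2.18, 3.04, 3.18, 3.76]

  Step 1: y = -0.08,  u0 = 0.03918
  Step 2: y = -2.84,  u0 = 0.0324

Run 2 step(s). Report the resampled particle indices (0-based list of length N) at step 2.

resampled_idx = [0, 0, 0, 0, 1, 1, 1, 1, 2, 2, 2, 4, 7]

step 1: w=[0.0000, 0.0001, 0.0089, 0.0577, 0.0746, 0.0851, 0.2194, 0.2617, 0.2878, 0.0045, 0.0001, 0.0000, 0.0000]  mean=-0.5530  Neff=4.6358  idx=[3, 4, 5, 6, 6, 6, 7, 7, 7, 8, 8, 8, 8]
step 2: w=[0.3325, 0.2576, 0.2222, 0.0403, 0.0403, 0.0403, 0.0218, 0.0218, 0.0218, 0.0003, 0.0003, 0.0003, 0.0003]  mean=-1.3026  Neff=4.2989  idx=[0, 0, 0, 0, 1, 1, 1, 1, 2, 2, 2, 4, 7]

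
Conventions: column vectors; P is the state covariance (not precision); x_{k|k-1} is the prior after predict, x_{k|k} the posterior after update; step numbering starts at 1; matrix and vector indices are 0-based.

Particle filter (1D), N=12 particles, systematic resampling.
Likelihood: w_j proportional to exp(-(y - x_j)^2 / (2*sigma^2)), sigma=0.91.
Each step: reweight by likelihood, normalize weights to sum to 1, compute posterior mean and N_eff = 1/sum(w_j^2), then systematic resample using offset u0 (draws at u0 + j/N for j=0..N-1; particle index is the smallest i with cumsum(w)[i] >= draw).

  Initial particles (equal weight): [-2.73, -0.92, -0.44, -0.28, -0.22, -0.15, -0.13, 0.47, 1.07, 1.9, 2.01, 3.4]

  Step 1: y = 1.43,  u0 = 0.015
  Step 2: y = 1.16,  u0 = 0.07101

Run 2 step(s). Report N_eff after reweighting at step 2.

step 1: w=[0.0000, 0.0084, 0.0284, 0.0402, 0.0454, 0.0520, 0.0540, 0.1346, 0.2172, 0.2055, 0.1917, 0.0225]  mean=1.0918  Neff=6.4531  idx=[2, 4, 6, 7, 7, 8, 8, 9, 9, 9, 10, 10]
step 2: w=[0.0272, 0.0404, 0.0467, 0.0957, 0.0957, 0.1270, 0.1270, 0.0917, 0.0917, 0.0917, 0.0825, 0.0825]  mean=1.1893  Neff=10.6383  idx=[2, 3, 4, 5, 5, 6, 7, 8, 8, 9, 10, 11]

N_eff = 10.6383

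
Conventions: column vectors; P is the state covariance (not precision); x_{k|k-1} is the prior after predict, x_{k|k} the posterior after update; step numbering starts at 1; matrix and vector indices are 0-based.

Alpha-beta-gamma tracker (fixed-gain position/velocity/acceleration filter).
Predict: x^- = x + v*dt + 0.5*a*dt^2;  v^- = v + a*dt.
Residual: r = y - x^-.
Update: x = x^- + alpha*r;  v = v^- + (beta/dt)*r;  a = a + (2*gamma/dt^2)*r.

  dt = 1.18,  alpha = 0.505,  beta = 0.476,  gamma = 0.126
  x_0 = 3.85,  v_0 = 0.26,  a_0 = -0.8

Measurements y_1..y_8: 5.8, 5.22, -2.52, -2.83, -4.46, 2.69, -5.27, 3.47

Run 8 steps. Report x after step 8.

step 1: x_pred=3.5998  r=2.2002  x^+=4.7109  v^+=0.2035  a^+=-0.4018
step 2: x_pred=4.6713  r=0.5487  x^+=4.9484  v^+=-0.0493  a^+=-0.3025
step 3: x_pred=4.6796  r=-7.1996  x^+=1.0438  v^+=-3.3105  a^+=-1.6055
step 4: x_pred=-3.9803  r=1.1503  x^+=-3.3994  v^+=-4.7410  a^+=-1.3973
step 5: x_pred=-9.9666  r=5.5066  x^+=-7.1858  v^+=-4.1685  a^+=-0.4007
step 6: x_pred=-12.3836  r=15.0736  x^+=-4.7714  v^+=1.4392  a^+=2.3273
step 7: x_pred=-1.4529  r=-3.8171  x^+=-3.3806  v^+=2.6457  a^+=1.6365
step 8: x_pred=0.8807  r=2.5893  x^+=2.1883  v^+=5.6213  a^+=2.1051

x_post = 2.1883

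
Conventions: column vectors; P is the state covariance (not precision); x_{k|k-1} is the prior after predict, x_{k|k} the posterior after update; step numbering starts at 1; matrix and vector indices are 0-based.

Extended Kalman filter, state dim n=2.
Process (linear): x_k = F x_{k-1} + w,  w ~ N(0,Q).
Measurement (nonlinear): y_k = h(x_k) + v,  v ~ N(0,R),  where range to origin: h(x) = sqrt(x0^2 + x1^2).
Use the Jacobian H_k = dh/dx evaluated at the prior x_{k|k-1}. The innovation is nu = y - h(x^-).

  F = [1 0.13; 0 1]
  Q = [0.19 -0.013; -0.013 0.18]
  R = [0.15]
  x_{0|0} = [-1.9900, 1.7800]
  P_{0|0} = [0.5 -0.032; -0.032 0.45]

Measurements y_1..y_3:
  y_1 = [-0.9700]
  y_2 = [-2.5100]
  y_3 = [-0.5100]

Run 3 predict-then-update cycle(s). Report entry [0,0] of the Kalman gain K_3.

K[0,0] = -0.7249

step 1: x^-=[-1.7586, 1.7800]  P^-=[0.6893 0.0135; 0.0135 0.6300]  H_jac=[-0.7028 0.7114]  S=[0.7958]  K=[-0.5967; 0.5512]  nu=[-3.4722]  x^+=[0.3132, -0.1341]  P^+=[0.4060 0.2753; 0.2753 0.3882]
step 2: x^-=[0.2958, -0.1341]  P^-=[0.6741 0.3127; 0.3127 0.5682]  H_jac=[0.9108 -0.4128]  S=[0.5709]  K=[0.8494; 0.0881]  nu=[-2.8348]  x^+=[-2.1119, -0.3839]  P^+=[0.2622 0.2700; 0.2700 0.5637]
step 3: x^-=[-2.1618, -0.3839]  P^-=[0.5319 0.3303; 0.3303 0.7437]  H_jac=[-0.9846 -0.1748]  S=[0.8021]  K=[-0.7249; -0.5675]  nu=[-2.7057]  x^+=[-0.2004, 1.1516]  P^+=[0.1104 0.0003; 0.0003 0.4854]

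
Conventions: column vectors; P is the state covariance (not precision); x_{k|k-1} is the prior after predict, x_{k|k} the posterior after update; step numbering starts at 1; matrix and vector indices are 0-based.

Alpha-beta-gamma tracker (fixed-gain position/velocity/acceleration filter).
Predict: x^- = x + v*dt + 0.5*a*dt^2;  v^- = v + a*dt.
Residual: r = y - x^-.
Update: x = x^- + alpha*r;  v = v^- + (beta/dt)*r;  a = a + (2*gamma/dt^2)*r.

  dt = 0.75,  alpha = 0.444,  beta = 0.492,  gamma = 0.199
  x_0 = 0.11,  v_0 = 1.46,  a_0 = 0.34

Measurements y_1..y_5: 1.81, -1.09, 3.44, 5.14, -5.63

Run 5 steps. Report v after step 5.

v_post = -3.5084

step 1: x_pred=1.3006  r=0.5094  x^+=1.5268  v^+=2.0492  a^+=0.7004
step 2: x_pred=3.2606  r=-4.3506  x^+=1.3290  v^+=-0.2796  a^+=-2.3779
step 3: x_pred=0.4505  r=2.9895  x^+=1.7778  v^+=-0.1019  a^+=-0.2627
step 4: x_pred=1.6276  r=3.5124  x^+=3.1871  v^+=2.0053  a^+=2.2226
step 5: x_pred=5.3161  r=-10.9461  x^+=0.4561  v^+=-3.5084  a^+=-5.5224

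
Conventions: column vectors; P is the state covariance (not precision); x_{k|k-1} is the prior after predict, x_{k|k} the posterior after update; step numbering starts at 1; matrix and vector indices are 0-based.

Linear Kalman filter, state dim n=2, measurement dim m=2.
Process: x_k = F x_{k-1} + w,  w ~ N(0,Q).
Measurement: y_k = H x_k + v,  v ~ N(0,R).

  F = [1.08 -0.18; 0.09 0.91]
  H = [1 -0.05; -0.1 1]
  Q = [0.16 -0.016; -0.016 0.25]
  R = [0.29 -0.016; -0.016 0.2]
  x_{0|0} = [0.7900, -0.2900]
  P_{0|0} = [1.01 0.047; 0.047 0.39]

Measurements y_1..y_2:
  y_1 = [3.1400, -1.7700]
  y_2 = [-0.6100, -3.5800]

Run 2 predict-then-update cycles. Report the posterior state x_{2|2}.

step 1: x^-=[0.9054, -0.1928]  P^-=[1.3324 0.0637; 0.0637 0.5888]  S=[1.6175 -0.1146; -0.1146 0.7894]  K=[0.8240 0.0316; 0.0743 0.7486]  nu=[2.2250, -1.4867]  x^+=[2.6918, -1.1405]  P^+=[0.2393 0.0171; 0.0171 0.1502]
step 2: x^-=[3.1125, -0.7956]  P^-=[0.4374 -0.0009; -0.0009 0.3792]  S=[0.7284 -0.0795; -0.0795 0.5837]  K=[0.6011 0.0055; 0.0444 0.6558]  nu=[-3.7622, -2.4731]  x^+=[0.8372, -2.5846]  P^+=[0.1747 0.0090; 0.0090 0.1313]

x_post = [0.8372, -2.5846]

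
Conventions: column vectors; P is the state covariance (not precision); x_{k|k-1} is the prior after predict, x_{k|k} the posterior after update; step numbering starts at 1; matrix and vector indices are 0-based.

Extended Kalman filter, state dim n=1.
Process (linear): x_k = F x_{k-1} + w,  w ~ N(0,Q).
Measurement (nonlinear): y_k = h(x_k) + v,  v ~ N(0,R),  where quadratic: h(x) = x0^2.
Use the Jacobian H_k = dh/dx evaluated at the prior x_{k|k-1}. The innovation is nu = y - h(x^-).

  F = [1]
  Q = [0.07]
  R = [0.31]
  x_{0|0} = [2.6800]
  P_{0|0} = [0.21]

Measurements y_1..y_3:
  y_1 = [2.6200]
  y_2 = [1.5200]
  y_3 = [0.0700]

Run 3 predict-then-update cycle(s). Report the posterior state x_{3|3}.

step 1: x^-=[2.6800]  P^-=[0.2800]  H_jac=[5.3600]  S=[8.3543]  K=[0.1796]  nu=[-4.5624]  x^+=[1.8604]  P^+=[0.0104]
step 2: x^-=[1.8604]  P^-=[0.0804]  H_jac=[3.7208]  S=[1.4229]  K=[0.2102]  nu=[-1.9411]  x^+=[1.4524]  P^+=[0.0175]
step 3: x^-=[1.4524]  P^-=[0.0875]  H_jac=[2.9047]  S=[1.0484]  K=[0.2425]  nu=[-2.0394]  x^+=[0.9579]  P^+=[0.0259]

x_post = [0.9579]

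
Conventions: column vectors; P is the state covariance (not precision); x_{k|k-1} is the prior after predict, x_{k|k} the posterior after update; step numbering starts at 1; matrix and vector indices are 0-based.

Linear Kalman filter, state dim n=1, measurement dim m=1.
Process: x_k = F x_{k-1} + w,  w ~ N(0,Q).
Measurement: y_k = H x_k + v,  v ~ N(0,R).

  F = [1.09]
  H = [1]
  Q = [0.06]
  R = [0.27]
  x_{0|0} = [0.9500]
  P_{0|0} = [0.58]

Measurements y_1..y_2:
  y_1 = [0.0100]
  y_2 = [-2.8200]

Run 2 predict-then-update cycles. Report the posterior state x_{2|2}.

step 1: x^-=[1.0355]  P^-=[0.7491]  S=[1.0191]  K=[0.7351]  nu=[-1.0255]  x^+=[0.2817]  P^+=[0.1985]
step 2: x^-=[0.3070]  P^-=[0.2958]  S=[0.5658]  K=[0.5228]  nu=[-3.1270]  x^+=[-1.3278]  P^+=[0.1412]

x_post = [-1.3278]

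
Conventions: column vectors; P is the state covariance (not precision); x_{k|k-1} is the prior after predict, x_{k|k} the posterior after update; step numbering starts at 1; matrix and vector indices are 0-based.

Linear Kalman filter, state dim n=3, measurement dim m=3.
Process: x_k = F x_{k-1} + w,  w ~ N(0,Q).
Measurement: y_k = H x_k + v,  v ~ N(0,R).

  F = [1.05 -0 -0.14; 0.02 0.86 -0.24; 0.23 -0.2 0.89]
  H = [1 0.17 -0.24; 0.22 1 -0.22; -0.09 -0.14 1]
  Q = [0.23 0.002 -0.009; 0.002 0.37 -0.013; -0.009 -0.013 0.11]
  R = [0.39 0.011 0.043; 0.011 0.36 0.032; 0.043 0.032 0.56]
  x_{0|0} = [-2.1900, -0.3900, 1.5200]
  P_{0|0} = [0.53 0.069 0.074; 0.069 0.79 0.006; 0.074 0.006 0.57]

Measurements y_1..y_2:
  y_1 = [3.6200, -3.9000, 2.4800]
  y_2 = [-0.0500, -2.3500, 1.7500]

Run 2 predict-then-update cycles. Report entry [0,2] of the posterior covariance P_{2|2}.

P_post[0,2] = 0.0786

step 1: x^-=[-2.5123, -0.7440, 0.9271]  P^-=[0.8037 0.0750 0.1004; 0.0750 0.9865 -0.2527; 0.1004 -0.2527 0.6429]  S=[1.2572 0.5100 -0.1676; 0.5100 1.5510 -0.5089; -0.1676 -0.5089 1.2834]  K=[0.6580 -0.0408 0.0834; -0.0411 0.6813 -0.0450; 0.0235 -0.0868 0.4902]  nu=[6.4813, -2.3993, 1.2226]  x^+=[1.9523, -2.6997, 1.8871]  P^+=[0.2903 -0.0482 0.0931; -0.0482 0.2599 0.0269; 0.0931 0.0269 0.2849]
step 2: x^-=[1.7857, -2.7356, 2.6685]  P^-=[0.5283 -0.0528 0.1205; -0.0528 0.5651 -0.1082; 0.1205 -0.1082 0.3944]  S=[0.8903 0.1865 -0.0034; 0.1865 0.9824 -0.2206; -0.0034 -0.2206 0.9770]  K=[0.5621 -0.0529 0.0722; -0.0447 0.5837 -0.0552; 0.0286 -0.0898 0.3879]  nu=[-0.7302, 0.5798, -1.1408]  x^+=[1.2622, -2.3016, 2.1530]  P^+=[0.2488 -0.0480 0.0786; -0.0480 0.2212 0.0125; 0.0786 0.0125 0.2244]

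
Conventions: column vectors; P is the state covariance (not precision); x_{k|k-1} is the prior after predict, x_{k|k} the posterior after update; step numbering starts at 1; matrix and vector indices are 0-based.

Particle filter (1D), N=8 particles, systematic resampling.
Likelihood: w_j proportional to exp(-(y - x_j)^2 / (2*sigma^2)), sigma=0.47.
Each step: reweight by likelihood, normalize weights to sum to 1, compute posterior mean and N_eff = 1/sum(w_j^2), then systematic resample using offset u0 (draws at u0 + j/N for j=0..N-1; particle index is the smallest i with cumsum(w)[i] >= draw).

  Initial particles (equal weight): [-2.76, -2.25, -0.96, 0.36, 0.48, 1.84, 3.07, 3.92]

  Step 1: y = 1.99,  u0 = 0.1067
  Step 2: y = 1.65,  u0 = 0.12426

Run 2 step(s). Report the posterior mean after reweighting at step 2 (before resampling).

step 1: w=[0.0000, 0.0000, 0.0000, 0.0024, 0.0056, 0.9226, 0.0693, 0.0002]  mean=1.9146  Neff=1.1682  idx=[5, 5, 5, 5, 5, 5, 5, 6]
step 2: w=[0.1426, 0.1426, 0.1426, 0.1426, 0.1426, 0.1426, 0.1426, 0.0016]  mean=1.8420  Neff=7.0225  idx=[0, 1, 2, 3, 4, 5, 6, 7]

post_mean = 1.8420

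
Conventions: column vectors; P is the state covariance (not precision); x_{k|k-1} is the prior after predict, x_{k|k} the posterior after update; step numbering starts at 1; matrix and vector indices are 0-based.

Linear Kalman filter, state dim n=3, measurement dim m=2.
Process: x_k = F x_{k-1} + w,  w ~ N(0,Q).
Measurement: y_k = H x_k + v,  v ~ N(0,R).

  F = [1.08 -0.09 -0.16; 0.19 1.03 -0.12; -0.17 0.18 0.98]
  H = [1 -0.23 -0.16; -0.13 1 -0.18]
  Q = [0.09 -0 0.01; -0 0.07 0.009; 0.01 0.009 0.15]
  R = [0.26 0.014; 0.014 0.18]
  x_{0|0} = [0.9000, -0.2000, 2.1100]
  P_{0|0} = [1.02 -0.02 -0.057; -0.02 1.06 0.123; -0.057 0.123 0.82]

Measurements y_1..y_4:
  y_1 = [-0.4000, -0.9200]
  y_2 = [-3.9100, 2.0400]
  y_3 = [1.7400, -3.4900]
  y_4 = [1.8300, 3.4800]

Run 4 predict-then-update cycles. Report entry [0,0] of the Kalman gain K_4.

step 1: x^-=[0.6524, -0.2882, 1.8788]  P^-=[1.3364 0.0951 -0.4035; 0.0951 1.2075 0.1887; -0.4035 0.1887 1.0650]  S=[1.7869 -0.2670; -0.2670 1.3331]  K=[0.7949 0.1547; 0.0114 0.8733; -0.3504 -0.0331]  nu=[-0.8181, -0.2088]  x^+=[-0.0302, -0.4799, 2.1724]  P^+=[0.2410 0.0846 0.0796; 0.0846 0.1958 0.1525; 0.0796 0.1525 0.8503]
step 2: x^-=[-0.3370, -0.7607, 2.0477]  P^-=[0.3550 0.1041 -0.0845; 0.1041 0.2905 0.0927; -0.0845 0.0927 1.0021]  S=[0.6419 0.0396; 0.0396 0.4445]  K=[0.5295 0.1175; -0.0011 0.5855; -0.4062 -0.1363]  nu=[-3.4203, 3.1255]  x^+=[-1.7808, 1.0732, 3.0109]  P^+=[0.1639 0.0616 0.0654; 0.0616 0.1381 0.1373; 0.0654 0.1373 0.8835]
step 3: x^-=[-2.5016, 0.4057, 3.4465]  P^-=[0.2743 0.0737 -0.0930; 0.0737 0.2224 0.0659; -0.0930 0.0659 1.0306]  S=[0.5732 0.0398; 0.0398 0.3932]  K=[0.4686 0.0919; -0.0146 0.5125; -0.4606 -0.2269]  nu=[4.8863, -3.6006]  x^+=[-0.5428, -1.5110, 2.0129]  P^+=[0.1417 0.0496 0.0449; 0.0496 0.1196 0.1170; 0.0449 0.1170 0.8804]
step 4: x^-=[-0.7723, -1.9010, 1.7930]  P^-=[0.2570 0.0640 -0.1106; 0.0640 0.2031 0.0409; -0.1106 0.0409 1.0269]  S=[0.5630 0.0422; 0.0422 0.3841]  K=[0.4557 0.0815; -0.0175 0.4897; -0.4837 -0.2841]  nu=[2.4520, 5.6033]  x^+=[0.8019, 0.8003, -0.9852]  P^+=[0.1344 0.0438 0.0295; 0.0438 0.1115 0.0994; 0.0295 0.0994 0.8525]

K[0,0] = 0.4557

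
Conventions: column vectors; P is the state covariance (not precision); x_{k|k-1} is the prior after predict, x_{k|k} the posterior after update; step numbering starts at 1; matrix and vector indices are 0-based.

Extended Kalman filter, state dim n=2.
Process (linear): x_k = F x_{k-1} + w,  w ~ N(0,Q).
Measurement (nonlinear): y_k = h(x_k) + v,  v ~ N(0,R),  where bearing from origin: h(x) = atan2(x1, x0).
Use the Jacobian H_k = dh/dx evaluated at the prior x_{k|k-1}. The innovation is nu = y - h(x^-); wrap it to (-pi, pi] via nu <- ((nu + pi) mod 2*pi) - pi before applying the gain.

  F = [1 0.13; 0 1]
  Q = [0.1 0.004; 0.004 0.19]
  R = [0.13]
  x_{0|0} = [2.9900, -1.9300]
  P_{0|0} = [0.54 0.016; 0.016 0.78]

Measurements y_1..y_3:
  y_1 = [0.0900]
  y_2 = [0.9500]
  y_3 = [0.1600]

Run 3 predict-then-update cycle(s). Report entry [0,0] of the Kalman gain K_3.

K[0,0] = -0.0995

step 1: x^-=[2.7391, -1.9300]  P^-=[0.6573 0.1214; 0.1214 0.9700]  H_jac=[0.1719 0.2440]  S=[0.2173]  K=[0.6562; 1.1848]  nu=[0.7038]  x^+=[3.2009, -1.0961]  P^+=[0.5638 -0.0476; -0.0476 0.6649]
step 2: x^-=[3.0584, -1.0961]  P^-=[0.6626 0.0429; 0.0429 0.8549]  H_jac=[0.1038 0.2897]  S=[0.2115]  K=[0.3841; 1.1922]  nu=[1.2941]  x^+=[3.5555, 0.4468]  P^+=[0.6314 -0.0540; -0.0540 0.5543]
step 3: x^-=[3.6135, 0.4468]  P^-=[0.7268 0.0221; 0.0221 0.7443]  H_jac=[-0.0337 0.2726]  S=[0.1857]  K=[-0.0995; 1.0883]  nu=[0.0370]  x^+=[3.6099, 0.4871]  P^+=[0.7249 0.0422; 0.0422 0.5243]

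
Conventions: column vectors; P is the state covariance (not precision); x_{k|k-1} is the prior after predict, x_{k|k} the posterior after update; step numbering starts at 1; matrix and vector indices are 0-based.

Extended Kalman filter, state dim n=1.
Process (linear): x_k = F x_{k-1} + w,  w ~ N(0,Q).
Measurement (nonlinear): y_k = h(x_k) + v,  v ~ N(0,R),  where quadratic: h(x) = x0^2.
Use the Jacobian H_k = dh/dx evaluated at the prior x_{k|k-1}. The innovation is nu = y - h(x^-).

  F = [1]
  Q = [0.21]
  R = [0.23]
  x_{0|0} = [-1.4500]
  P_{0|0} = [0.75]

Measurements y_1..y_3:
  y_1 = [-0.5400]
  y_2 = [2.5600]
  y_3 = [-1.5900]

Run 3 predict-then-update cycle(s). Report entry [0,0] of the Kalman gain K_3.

step 1: x^-=[-1.4500]  P^-=[0.9600]  H_jac=[-2.9000]  S=[8.3036]  K=[-0.3353]  nu=[-2.6425]  x^+=[-0.5640]  P^+=[0.0266]
step 2: x^-=[-0.5640]  P^-=[0.2366]  H_jac=[-1.1281]  S=[0.5311]  K=[-0.5026]  nu=[2.2419]  x^+=[-1.6907]  P^+=[0.1025]
step 3: x^-=[-1.6907]  P^-=[0.3125]  H_jac=[-3.3814]  S=[3.8026]  K=[-0.2779]  nu=[-4.4484]  x^+=[-0.4547]  P^+=[0.0189]

K[0,0] = -0.2779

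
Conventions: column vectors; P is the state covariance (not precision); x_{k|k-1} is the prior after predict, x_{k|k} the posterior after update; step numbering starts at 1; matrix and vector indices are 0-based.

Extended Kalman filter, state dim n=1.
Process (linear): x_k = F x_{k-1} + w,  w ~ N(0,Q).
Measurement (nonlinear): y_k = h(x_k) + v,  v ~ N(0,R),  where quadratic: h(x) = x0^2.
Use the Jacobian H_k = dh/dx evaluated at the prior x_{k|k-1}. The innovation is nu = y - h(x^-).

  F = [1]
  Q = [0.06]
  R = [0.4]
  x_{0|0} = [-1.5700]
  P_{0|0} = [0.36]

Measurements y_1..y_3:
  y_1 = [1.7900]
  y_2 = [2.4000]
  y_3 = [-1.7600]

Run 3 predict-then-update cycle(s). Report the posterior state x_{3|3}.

step 1: x^-=[-1.5700]  P^-=[0.4200]  H_jac=[-3.1400]  S=[4.5410]  K=[-0.2904]  nu=[-0.6749]  x^+=[-1.3740]  P^+=[0.0370]
step 2: x^-=[-1.3740]  P^-=[0.0970]  H_jac=[-2.7480]  S=[1.1325]  K=[-0.2354]  nu=[0.5121]  x^+=[-1.4945]  P^+=[0.0343]
step 3: x^-=[-1.4945]  P^-=[0.0943]  H_jac=[-2.9891]  S=[1.2422]  K=[-0.2268]  nu=[-3.9936]  x^+=[-0.5887]  P^+=[0.0304]

x_post = [-0.5887]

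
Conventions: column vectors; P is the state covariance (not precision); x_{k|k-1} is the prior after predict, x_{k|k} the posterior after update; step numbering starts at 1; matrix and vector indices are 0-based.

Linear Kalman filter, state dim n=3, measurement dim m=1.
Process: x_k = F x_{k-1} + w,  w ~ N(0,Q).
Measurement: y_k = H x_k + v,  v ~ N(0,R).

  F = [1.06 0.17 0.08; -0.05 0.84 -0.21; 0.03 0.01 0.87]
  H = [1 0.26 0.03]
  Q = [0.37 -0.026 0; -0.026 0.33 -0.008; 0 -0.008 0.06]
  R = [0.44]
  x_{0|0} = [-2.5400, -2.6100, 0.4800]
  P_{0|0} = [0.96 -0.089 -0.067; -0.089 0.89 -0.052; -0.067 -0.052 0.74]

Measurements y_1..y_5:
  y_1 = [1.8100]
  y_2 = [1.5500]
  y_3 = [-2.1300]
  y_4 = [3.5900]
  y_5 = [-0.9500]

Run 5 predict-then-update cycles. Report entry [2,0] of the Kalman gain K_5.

step 1: x^-=[-3.0977, -2.1662, 0.3153]  P^-=[1.4343 -0.0272 0.0125; -0.0272 1.0174 -0.1739; 0.0125 -0.1739 0.6166]  S=[1.9275]  K=[0.7406; 0.1204; -0.0074]  nu=[5.4615]  x^+=[0.9472, -1.5084, 0.2749]  P^+=[0.3770 -0.1991 0.0230; -0.1991 0.9895 -0.1722; 0.0230 -0.1722 0.6165]
step 2: x^-=[0.7696, -1.3722, 0.2525]  P^-=[0.7536 -0.1013 0.0491; -0.1013 1.1343 -0.2444; 0.0491 -0.2444 0.5252]  S=[1.2172]  K=[0.5987; 0.1531; 0.0011]  nu=[1.1296]  x^+=[1.4459, -1.1993, 0.2537]  P^+=[0.3173 -0.2128 0.0483; -0.2128 1.1057 -0.2446; 0.0483 -0.2446 0.5252]
step 3: x^-=[1.3490, -1.1330, 0.2521]  P^-=[0.6867 -0.1001 0.0535; -0.1001 1.2394 -0.2811; 0.0535 -0.2811 0.4560]  S=[1.1577]  K=[0.5721; 0.1846; -0.0051]  nu=[-3.1920]  x^+=[-0.4770, -1.7223, 0.2684]  P^+=[0.3078 -0.2223 0.0569; -0.2223 1.1999 -0.2800; 0.0569 -0.2800 0.4560]
step 4: x^-=[-0.7770, -1.4792, 0.2020]  P^-=[0.6754 -0.0964 0.0510; -0.0964 1.3162 -0.2940; 0.0510 -0.2940 0.4035]  S=[1.1530]  K=[0.5653; 0.2055; -0.0116]  nu=[4.7455]  x^+=[1.9057, -0.5040, 0.1472]  P^+=[0.3069 -0.2304 0.0586; -0.2304 1.2675 -0.2913; 0.0586 -0.2913 0.4033]
step 5: x^-=[1.9462, -0.5495, 0.1802]  P^-=[0.6730 -0.0937 0.0472; -0.0937 1.3662 -0.2924; 0.0472 -0.2924 0.3635]  S=[1.1553]  K=[0.5627; 0.2188; -0.0155]  nu=[-2.7587]  x^+=[0.3938, -1.1532, 0.2230]  P^+=[0.3072 -0.2359 0.0573; -0.2359 1.3109 -0.2885; 0.0573 -0.2885 0.3633]

K[2,0] = -0.0155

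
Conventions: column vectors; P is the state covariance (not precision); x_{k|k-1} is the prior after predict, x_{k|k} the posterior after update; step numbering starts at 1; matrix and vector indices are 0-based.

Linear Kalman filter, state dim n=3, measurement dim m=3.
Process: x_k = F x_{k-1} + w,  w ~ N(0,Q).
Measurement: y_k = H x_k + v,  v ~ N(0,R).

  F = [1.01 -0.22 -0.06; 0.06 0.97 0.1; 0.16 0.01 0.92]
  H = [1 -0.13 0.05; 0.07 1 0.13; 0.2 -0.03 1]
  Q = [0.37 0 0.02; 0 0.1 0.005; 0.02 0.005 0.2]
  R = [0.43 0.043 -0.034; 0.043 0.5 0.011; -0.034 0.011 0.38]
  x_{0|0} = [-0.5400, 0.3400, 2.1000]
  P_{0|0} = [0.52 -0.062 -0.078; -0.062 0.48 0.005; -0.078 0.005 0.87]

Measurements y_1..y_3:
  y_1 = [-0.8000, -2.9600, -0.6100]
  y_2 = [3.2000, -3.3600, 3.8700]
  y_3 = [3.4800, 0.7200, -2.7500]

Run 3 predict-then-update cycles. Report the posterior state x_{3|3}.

x_post = [2.3552, -1.2021, -0.5015]

step 1: x^-=[-0.7462, 0.5074, 1.8490]  P^-=[0.9640 -0.1441 -0.0162; -0.1441 0.5550 0.0839; -0.0162 0.0839 0.9267]  S=[1.4404 -0.0978 0.1879; -0.0978 1.0768 0.1819; 0.1879 0.1819 1.3359]  K=[0.6748 -0.0191 0.0431; -0.1092 0.5106 -0.0253; -0.0723 0.0656 0.6906]  nu=[-0.0803, -3.6555, -2.2945]  x^+=[-0.8295, -1.2921, 0.0305]  P^+=[0.2921 0.0079 -0.0650; 0.0079 0.2490 0.0056; -0.0650 0.0056 0.2788]
step 2: x^-=[-0.5553, -1.3001, -0.1176]  P^-=[0.6856 -0.0362 -0.0098; -0.0362 0.3394 0.0375; -0.0098 0.0375 0.4244]  S=[1.1303 0.0137 0.1129; 0.0137 0.8544 0.0948; 0.1129 0.0948 0.8264]  K=[0.6030 -0.0055 0.0737; -0.0731 0.4024 -0.0119; -0.0458 0.0518 0.5102]  nu=[3.5922, -2.0058, 4.0596]  x^+=[1.9208, -2.4183, 1.6853]  P^+=[0.2602 0.0115 -0.0443; 0.0115 0.1964 0.0060; -0.0443 0.0060 0.2050]
step 3: x^-=[2.3709, -2.0620, 1.8336]  P^-=[0.6461 -0.0210 0.0081; -0.0210 0.2897 0.0322; 0.0081 0.0322 0.3673]  S=[1.0878 0.0343 0.1198; 0.0343 0.8047 0.0878; 0.1198 0.0878 0.7750]  K=[0.5873 -0.0032 0.0875; -0.0633 0.3669 -0.0068; -0.0334 0.0498 0.4743]  nu=[0.7494, 2.3776, -5.1196]  x^+=[2.3552, -1.2021, -0.5015]  P^+=[0.2528 0.0117 -0.0369; 0.0117 0.1790 0.0066; -0.0369 0.0066 0.1895]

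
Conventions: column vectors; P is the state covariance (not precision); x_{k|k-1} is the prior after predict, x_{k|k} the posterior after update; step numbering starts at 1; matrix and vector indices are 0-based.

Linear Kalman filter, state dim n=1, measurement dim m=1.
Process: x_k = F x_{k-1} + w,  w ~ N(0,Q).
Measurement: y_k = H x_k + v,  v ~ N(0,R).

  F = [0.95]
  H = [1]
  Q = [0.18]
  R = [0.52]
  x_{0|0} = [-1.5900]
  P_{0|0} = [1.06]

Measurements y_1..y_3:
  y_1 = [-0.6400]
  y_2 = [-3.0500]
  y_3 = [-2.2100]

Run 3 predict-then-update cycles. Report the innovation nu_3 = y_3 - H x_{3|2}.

step 1: x^-=[-1.5105]  P^-=[1.1366]  S=[1.6566]  K=[0.6861]  nu=[0.8705]  x^+=[-0.9132]  P^+=[0.3568]
step 2: x^-=[-0.8676]  P^-=[0.5020]  S=[1.0220]  K=[0.4912]  nu=[-2.1824]  x^+=[-1.9396]  P^+=[0.2554]
step 3: x^-=[-1.8426]  P^-=[0.4105]  S=[0.9305]  K=[0.4412]  nu=[-0.3674]  x^+=[-2.0047]  P^+=[0.2294]

innov = [-0.3674]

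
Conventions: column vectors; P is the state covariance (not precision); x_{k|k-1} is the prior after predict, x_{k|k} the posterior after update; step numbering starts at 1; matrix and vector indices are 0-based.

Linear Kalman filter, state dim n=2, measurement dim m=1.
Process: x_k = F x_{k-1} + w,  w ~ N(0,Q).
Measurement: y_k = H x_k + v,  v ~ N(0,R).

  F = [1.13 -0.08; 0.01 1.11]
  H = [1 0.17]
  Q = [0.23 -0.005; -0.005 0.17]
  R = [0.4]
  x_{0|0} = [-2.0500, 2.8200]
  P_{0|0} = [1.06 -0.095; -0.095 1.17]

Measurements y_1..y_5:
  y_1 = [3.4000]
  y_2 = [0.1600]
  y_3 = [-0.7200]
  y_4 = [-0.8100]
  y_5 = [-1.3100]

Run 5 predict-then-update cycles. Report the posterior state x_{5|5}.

x_post = [-2.2661, 5.8607]

step 1: x^-=[-2.5421, 3.1097]  P^-=[1.6082 -0.2160; -0.2160 1.6096]  S=[1.9813]  K=[0.7932; 0.0291]  nu=[5.4135]  x^+=[1.7517, 3.2671]  P^+=[0.3618 -0.2617; -0.2617 1.6079]
step 2: x^-=[1.7180, 3.6440]  P^-=[0.7495 -0.4717; -0.4717 2.1453]  S=[1.0511]  K=[0.6368; -0.1018]  nu=[-2.1775]  x^+=[0.3314, 3.8658]  P^+=[0.3233 -0.4036; -0.4036 2.1344]
step 3: x^-=[0.0653, 4.2943]  P^-=[0.7295 -0.6968; -0.6968 2.7909]  S=[0.9732]  K=[0.6278; -0.2284]  nu=[-1.5153]  x^+=[-0.8861, 4.6405]  P^+=[0.3459 -0.5572; -0.5572 2.7401]
step 4: x^-=[-1.3725, 5.1421]  P^-=[0.7899 -0.9428; -0.9428 3.5337]  S=[0.9715]  K=[0.6481; -0.3522]  nu=[-0.3116]  x^+=[-1.5745, 5.2518]  P^+=[0.3818 -0.7211; -0.7211 3.4132]
step 5: x^-=[-2.1993, 5.8138]  P^-=[0.8698 -1.2077; -1.2077 4.3595]  S=[0.9852]  K=[0.6745; -0.4736]  nu=[-0.0990]  x^+=[-2.2661, 5.8607]  P^+=[0.4216 -0.8930; -0.8930 4.1385]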